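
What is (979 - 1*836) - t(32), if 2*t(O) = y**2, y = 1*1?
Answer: 285/2 ≈ 142.50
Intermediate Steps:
y = 1
t(O) = 1/2 (t(O) = (1/2)*1**2 = (1/2)*1 = 1/2)
(979 - 1*836) - t(32) = (979 - 1*836) - 1*1/2 = (979 - 836) - 1/2 = 143 - 1/2 = 285/2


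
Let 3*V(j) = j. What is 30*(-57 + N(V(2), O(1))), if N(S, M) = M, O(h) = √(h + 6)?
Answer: -1710 + 30*√7 ≈ -1630.6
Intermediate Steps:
V(j) = j/3
O(h) = √(6 + h)
30*(-57 + N(V(2), O(1))) = 30*(-57 + √(6 + 1)) = 30*(-57 + √7) = -1710 + 30*√7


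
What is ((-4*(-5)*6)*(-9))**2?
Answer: 1166400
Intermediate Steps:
((-4*(-5)*6)*(-9))**2 = ((20*6)*(-9))**2 = (120*(-9))**2 = (-1080)**2 = 1166400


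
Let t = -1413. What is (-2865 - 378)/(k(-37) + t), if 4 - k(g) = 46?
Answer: 1081/485 ≈ 2.2289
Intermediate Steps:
k(g) = -42 (k(g) = 4 - 1*46 = 4 - 46 = -42)
(-2865 - 378)/(k(-37) + t) = (-2865 - 378)/(-42 - 1413) = -3243/(-1455) = -3243*(-1/1455) = 1081/485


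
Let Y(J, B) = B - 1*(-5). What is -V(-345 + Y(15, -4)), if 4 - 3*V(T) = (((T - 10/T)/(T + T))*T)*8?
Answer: -59335/129 ≈ -459.96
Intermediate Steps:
Y(J, B) = 5 + B (Y(J, B) = B + 5 = 5 + B)
V(T) = 4/3 - 4*T/3 + 40/(3*T) (V(T) = 4/3 - ((T - 10/T)/(T + T))*T*8/3 = 4/3 - ((T - 10/T)/((2*T)))*T*8/3 = 4/3 - ((T - 10/T)*(1/(2*T)))*T*8/3 = 4/3 - ((T - 10/T)/(2*T))*T*8/3 = 4/3 - (T/2 - 5/T)*8/3 = 4/3 - (-40/T + 4*T)/3 = 4/3 + (-4*T/3 + 40/(3*T)) = 4/3 - 4*T/3 + 40/(3*T))
-V(-345 + Y(15, -4)) = -4*(10 - (-345 + (5 - 4))*(-1 + (-345 + (5 - 4))))/(3*(-345 + (5 - 4))) = -4*(10 - (-345 + 1)*(-1 + (-345 + 1)))/(3*(-345 + 1)) = -4*(10 - 1*(-344)*(-1 - 344))/(3*(-344)) = -4*(-1)*(10 - 1*(-344)*(-345))/(3*344) = -4*(-1)*(10 - 118680)/(3*344) = -4*(-1)*(-118670)/(3*344) = -1*59335/129 = -59335/129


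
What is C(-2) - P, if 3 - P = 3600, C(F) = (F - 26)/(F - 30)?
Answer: 28783/8 ≈ 3597.9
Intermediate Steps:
C(F) = (-26 + F)/(-30 + F)
P = -3597 (P = 3 - 1*3600 = 3 - 3600 = -3597)
C(-2) - P = (-26 - 2)/(-30 - 2) - 1*(-3597) = -28/(-32) + 3597 = -1/32*(-28) + 3597 = 7/8 + 3597 = 28783/8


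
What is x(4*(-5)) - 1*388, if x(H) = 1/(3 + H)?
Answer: -6597/17 ≈ -388.06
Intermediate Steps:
x(4*(-5)) - 1*388 = 1/(3 + 4*(-5)) - 1*388 = 1/(3 - 20) - 388 = 1/(-17) - 388 = -1/17 - 388 = -6597/17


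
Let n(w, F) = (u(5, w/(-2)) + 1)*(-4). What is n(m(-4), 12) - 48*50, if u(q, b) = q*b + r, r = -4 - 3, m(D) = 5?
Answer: -2326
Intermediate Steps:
r = -7
u(q, b) = -7 + b*q (u(q, b) = q*b - 7 = b*q - 7 = -7 + b*q)
n(w, F) = 24 + 10*w (n(w, F) = ((-7 + (w/(-2))*5) + 1)*(-4) = ((-7 + (w*(-½))*5) + 1)*(-4) = ((-7 - w/2*5) + 1)*(-4) = ((-7 - 5*w/2) + 1)*(-4) = (-6 - 5*w/2)*(-4) = 24 + 10*w)
n(m(-4), 12) - 48*50 = (24 + 10*5) - 48*50 = (24 + 50) - 2400 = 74 - 2400 = -2326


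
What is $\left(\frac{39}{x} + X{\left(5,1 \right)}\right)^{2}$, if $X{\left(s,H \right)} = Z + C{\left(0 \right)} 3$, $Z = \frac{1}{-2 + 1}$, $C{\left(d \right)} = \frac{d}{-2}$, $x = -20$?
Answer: $\frac{3481}{400} \approx 8.7025$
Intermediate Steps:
$C{\left(d \right)} = - \frac{d}{2}$ ($C{\left(d \right)} = d \left(- \frac{1}{2}\right) = - \frac{d}{2}$)
$Z = -1$ ($Z = \frac{1}{-1} = -1$)
$X{\left(s,H \right)} = -1$ ($X{\left(s,H \right)} = -1 + \left(- \frac{1}{2}\right) 0 \cdot 3 = -1 + 0 \cdot 3 = -1 + 0 = -1$)
$\left(\frac{39}{x} + X{\left(5,1 \right)}\right)^{2} = \left(\frac{39}{-20} - 1\right)^{2} = \left(39 \left(- \frac{1}{20}\right) - 1\right)^{2} = \left(- \frac{39}{20} - 1\right)^{2} = \left(- \frac{59}{20}\right)^{2} = \frac{3481}{400}$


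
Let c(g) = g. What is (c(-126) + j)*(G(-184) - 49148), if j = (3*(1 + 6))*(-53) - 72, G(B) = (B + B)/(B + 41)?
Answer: 9213440556/143 ≈ 6.4430e+7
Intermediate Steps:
G(B) = 2*B/(41 + B) (G(B) = (2*B)/(41 + B) = 2*B/(41 + B))
j = -1185 (j = (3*7)*(-53) - 72 = 21*(-53) - 72 = -1113 - 72 = -1185)
(c(-126) + j)*(G(-184) - 49148) = (-126 - 1185)*(2*(-184)/(41 - 184) - 49148) = -1311*(2*(-184)/(-143) - 49148) = -1311*(2*(-184)*(-1/143) - 49148) = -1311*(368/143 - 49148) = -1311*(-7027796/143) = 9213440556/143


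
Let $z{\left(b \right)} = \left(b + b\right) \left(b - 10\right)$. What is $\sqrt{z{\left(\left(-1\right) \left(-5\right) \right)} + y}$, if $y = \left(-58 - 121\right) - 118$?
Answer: $i \sqrt{347} \approx 18.628 i$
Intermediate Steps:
$z{\left(b \right)} = 2 b \left(-10 + b\right)$
$y = -297$ ($y = -179 - 118 = -297$)
$\sqrt{z{\left(\left(-1\right) \left(-5\right) \right)} + y} = \sqrt{2 \left(\left(-1\right) \left(-5\right)\right) \left(-10 - -5\right) - 297} = \sqrt{2 \cdot 5 \left(-10 + 5\right) - 297} = \sqrt{2 \cdot 5 \left(-5\right) - 297} = \sqrt{-50 - 297} = \sqrt{-347} = i \sqrt{347}$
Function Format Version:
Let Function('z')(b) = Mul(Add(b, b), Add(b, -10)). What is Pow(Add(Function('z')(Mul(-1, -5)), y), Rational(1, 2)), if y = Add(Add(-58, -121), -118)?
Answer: Mul(I, Pow(347, Rational(1, 2))) ≈ Mul(18.628, I)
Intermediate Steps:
Function('z')(b) = Mul(2, b, Add(-10, b)) (Function('z')(b) = Mul(Mul(2, b), Add(-10, b)) = Mul(2, b, Add(-10, b)))
y = -297 (y = Add(-179, -118) = -297)
Pow(Add(Function('z')(Mul(-1, -5)), y), Rational(1, 2)) = Pow(Add(Mul(2, Mul(-1, -5), Add(-10, Mul(-1, -5))), -297), Rational(1, 2)) = Pow(Add(Mul(2, 5, Add(-10, 5)), -297), Rational(1, 2)) = Pow(Add(Mul(2, 5, -5), -297), Rational(1, 2)) = Pow(Add(-50, -297), Rational(1, 2)) = Pow(-347, Rational(1, 2)) = Mul(I, Pow(347, Rational(1, 2)))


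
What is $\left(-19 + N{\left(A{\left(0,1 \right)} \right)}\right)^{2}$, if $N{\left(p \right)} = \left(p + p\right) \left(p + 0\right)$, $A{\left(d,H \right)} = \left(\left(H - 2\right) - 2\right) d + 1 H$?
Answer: $289$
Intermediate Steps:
$A{\left(d,H \right)} = H + d \left(-4 + H\right)$ ($A{\left(d,H \right)} = \left(\left(-2 + H\right) - 2\right) d + H = \left(-4 + H\right) d + H = d \left(-4 + H\right) + H = H + d \left(-4 + H\right)$)
$N{\left(p \right)} = 2 p^{2}$ ($N{\left(p \right)} = 2 p p = 2 p^{2}$)
$\left(-19 + N{\left(A{\left(0,1 \right)} \right)}\right)^{2} = \left(-19 + 2 \left(1 - 0 + 1 \cdot 0\right)^{2}\right)^{2} = \left(-19 + 2 \left(1 + 0 + 0\right)^{2}\right)^{2} = \left(-19 + 2 \cdot 1^{2}\right)^{2} = \left(-19 + 2 \cdot 1\right)^{2} = \left(-19 + 2\right)^{2} = \left(-17\right)^{2} = 289$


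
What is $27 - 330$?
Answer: $-303$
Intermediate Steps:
$27 - 330 = -303$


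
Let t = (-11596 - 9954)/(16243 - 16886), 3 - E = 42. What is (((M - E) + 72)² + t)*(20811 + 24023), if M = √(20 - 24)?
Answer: 356043875754/643 + 19906296*I ≈ 5.5372e+8 + 1.9906e+7*I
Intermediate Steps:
E = -39 (E = 3 - 1*42 = 3 - 42 = -39)
t = 21550/643 (t = -21550/(-643) = -21550*(-1/643) = 21550/643 ≈ 33.515)
M = 2*I (M = √(-4) = 2*I ≈ 2.0*I)
(((M - E) + 72)² + t)*(20811 + 24023) = (((2*I - 1*(-39)) + 72)² + 21550/643)*(20811 + 24023) = (((2*I + 39) + 72)² + 21550/643)*44834 = (((39 + 2*I) + 72)² + 21550/643)*44834 = ((111 + 2*I)² + 21550/643)*44834 = (21550/643 + (111 + 2*I)²)*44834 = 966172700/643 + 44834*(111 + 2*I)²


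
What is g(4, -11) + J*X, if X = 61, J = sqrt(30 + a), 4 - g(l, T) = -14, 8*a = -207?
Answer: 18 + 61*sqrt(66)/4 ≈ 141.89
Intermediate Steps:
a = -207/8 (a = (1/8)*(-207) = -207/8 ≈ -25.875)
g(l, T) = 18 (g(l, T) = 4 - 1*(-14) = 4 + 14 = 18)
J = sqrt(66)/4 (J = sqrt(30 - 207/8) = sqrt(33/8) = sqrt(66)/4 ≈ 2.0310)
g(4, -11) + J*X = 18 + (sqrt(66)/4)*61 = 18 + 61*sqrt(66)/4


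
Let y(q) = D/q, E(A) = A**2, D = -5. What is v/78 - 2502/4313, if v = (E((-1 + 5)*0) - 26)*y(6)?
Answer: -23471/77634 ≈ -0.30233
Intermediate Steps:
y(q) = -5/q
v = 65/3 (v = (((-1 + 5)*0)**2 - 26)*(-5/6) = ((4*0)**2 - 26)*(-5*1/6) = (0**2 - 26)*(-5/6) = (0 - 26)*(-5/6) = -26*(-5/6) = 65/3 ≈ 21.667)
v/78 - 2502/4313 = (65/3)/78 - 2502/4313 = (65/3)*(1/78) - 2502*1/4313 = 5/18 - 2502/4313 = -23471/77634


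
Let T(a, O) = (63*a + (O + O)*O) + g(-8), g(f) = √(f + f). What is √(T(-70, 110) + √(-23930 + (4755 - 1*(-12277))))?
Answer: √(19790 + 4*I + I*√6898) ≈ 140.68 + 0.3094*I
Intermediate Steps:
g(f) = √2*√f (g(f) = √(2*f) = √2*√f)
T(a, O) = 2*O² + 4*I + 63*a (T(a, O) = (63*a + (O + O)*O) + √2*√(-8) = (63*a + (2*O)*O) + √2*(2*I*√2) = (63*a + 2*O²) + 4*I = (2*O² + 63*a) + 4*I = 2*O² + 4*I + 63*a)
√(T(-70, 110) + √(-23930 + (4755 - 1*(-12277)))) = √((2*110² + 4*I + 63*(-70)) + √(-23930 + (4755 - 1*(-12277)))) = √((2*12100 + 4*I - 4410) + √(-23930 + (4755 + 12277))) = √((24200 + 4*I - 4410) + √(-23930 + 17032)) = √((19790 + 4*I) + √(-6898)) = √((19790 + 4*I) + I*√6898) = √(19790 + 4*I + I*√6898)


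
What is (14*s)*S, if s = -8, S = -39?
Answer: 4368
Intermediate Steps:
(14*s)*S = (14*(-8))*(-39) = -112*(-39) = 4368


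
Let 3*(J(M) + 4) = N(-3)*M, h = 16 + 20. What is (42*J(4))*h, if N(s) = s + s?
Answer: -18144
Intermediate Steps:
N(s) = 2*s
h = 36
J(M) = -4 - 2*M (J(M) = -4 + ((2*(-3))*M)/3 = -4 + (-6*M)/3 = -4 - 2*M)
(42*J(4))*h = (42*(-4 - 2*4))*36 = (42*(-4 - 8))*36 = (42*(-12))*36 = -504*36 = -18144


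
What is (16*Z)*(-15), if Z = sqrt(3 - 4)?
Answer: -240*I ≈ -240.0*I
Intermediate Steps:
Z = I (Z = sqrt(-1) = I ≈ 1.0*I)
(16*Z)*(-15) = (16*I)*(-15) = -240*I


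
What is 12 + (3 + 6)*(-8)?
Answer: -60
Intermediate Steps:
12 + (3 + 6)*(-8) = 12 + 9*(-8) = 12 - 72 = -60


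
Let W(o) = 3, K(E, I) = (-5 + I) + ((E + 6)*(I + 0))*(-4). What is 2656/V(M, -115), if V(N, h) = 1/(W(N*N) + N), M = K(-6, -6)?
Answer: -21248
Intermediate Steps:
K(E, I) = -5 + I - 4*I*(6 + E) (K(E, I) = (-5 + I) + ((6 + E)*I)*(-4) = (-5 + I) + (I*(6 + E))*(-4) = (-5 + I) - 4*I*(6 + E) = -5 + I - 4*I*(6 + E))
M = -11 (M = -5 - 23*(-6) - 4*(-6)*(-6) = -5 + 138 - 144 = -11)
V(N, h) = 1/(3 + N)
2656/V(M, -115) = 2656/(1/(3 - 11)) = 2656/(1/(-8)) = 2656/(-1/8) = 2656*(-8) = -21248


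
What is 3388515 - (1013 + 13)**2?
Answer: 2335839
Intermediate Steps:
3388515 - (1013 + 13)**2 = 3388515 - 1*1026**2 = 3388515 - 1*1052676 = 3388515 - 1052676 = 2335839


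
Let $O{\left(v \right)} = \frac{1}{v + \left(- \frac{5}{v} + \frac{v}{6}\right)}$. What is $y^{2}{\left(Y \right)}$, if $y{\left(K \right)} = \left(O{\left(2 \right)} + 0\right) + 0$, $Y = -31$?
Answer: $36$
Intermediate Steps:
$O{\left(v \right)} = \frac{1}{- \frac{5}{v} + \frac{7 v}{6}}$ ($O{\left(v \right)} = \frac{1}{v + \left(- \frac{5}{v} + v \frac{1}{6}\right)} = \frac{1}{v + \left(- \frac{5}{v} + \frac{v}{6}\right)} = \frac{1}{- \frac{5}{v} + \frac{7 v}{6}}$)
$y{\left(K \right)} = -6$ ($y{\left(K \right)} = \left(6 \cdot 2 \frac{1}{-30 + 7 \cdot 2^{2}} + 0\right) + 0 = \left(6 \cdot 2 \frac{1}{-30 + 7 \cdot 4} + 0\right) + 0 = \left(6 \cdot 2 \frac{1}{-30 + 28} + 0\right) + 0 = \left(6 \cdot 2 \frac{1}{-2} + 0\right) + 0 = \left(6 \cdot 2 \left(- \frac{1}{2}\right) + 0\right) + 0 = \left(-6 + 0\right) + 0 = -6 + 0 = -6$)
$y^{2}{\left(Y \right)} = \left(-6\right)^{2} = 36$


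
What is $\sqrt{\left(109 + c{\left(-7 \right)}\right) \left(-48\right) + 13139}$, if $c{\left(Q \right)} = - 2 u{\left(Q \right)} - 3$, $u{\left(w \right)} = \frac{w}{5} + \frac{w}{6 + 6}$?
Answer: $\frac{3 \sqrt{21835}}{5} \approx 88.66$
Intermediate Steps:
$u{\left(w \right)} = \frac{17 w}{60}$ ($u{\left(w \right)} = w \frac{1}{5} + \frac{w}{12} = \frac{w}{5} + w \frac{1}{12} = \frac{w}{5} + \frac{w}{12} = \frac{17 w}{60}$)
$c{\left(Q \right)} = -3 - \frac{17 Q}{30}$ ($c{\left(Q \right)} = - 2 \frac{17 Q}{60} - 3 = - \frac{17 Q}{30} - 3 = -3 - \frac{17 Q}{30}$)
$\sqrt{\left(109 + c{\left(-7 \right)}\right) \left(-48\right) + 13139} = \sqrt{\left(109 - - \frac{29}{30}\right) \left(-48\right) + 13139} = \sqrt{\left(109 + \left(-3 + \frac{119}{30}\right)\right) \left(-48\right) + 13139} = \sqrt{\left(109 + \frac{29}{30}\right) \left(-48\right) + 13139} = \sqrt{\frac{3299}{30} \left(-48\right) + 13139} = \sqrt{- \frac{26392}{5} + 13139} = \sqrt{\frac{39303}{5}} = \frac{3 \sqrt{21835}}{5}$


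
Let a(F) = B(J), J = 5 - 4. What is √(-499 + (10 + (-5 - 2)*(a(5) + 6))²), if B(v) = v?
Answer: √1022 ≈ 31.969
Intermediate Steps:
J = 1
a(F) = 1
√(-499 + (10 + (-5 - 2)*(a(5) + 6))²) = √(-499 + (10 + (-5 - 2)*(1 + 6))²) = √(-499 + (10 - 7*7)²) = √(-499 + (10 - 49)²) = √(-499 + (-39)²) = √(-499 + 1521) = √1022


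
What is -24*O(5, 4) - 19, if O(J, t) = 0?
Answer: -19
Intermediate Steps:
-24*O(5, 4) - 19 = -24*0 - 19 = 0 - 19 = -19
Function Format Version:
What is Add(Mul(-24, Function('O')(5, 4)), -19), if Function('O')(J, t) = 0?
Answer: -19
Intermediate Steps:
Add(Mul(-24, Function('O')(5, 4)), -19) = Add(Mul(-24, 0), -19) = Add(0, -19) = -19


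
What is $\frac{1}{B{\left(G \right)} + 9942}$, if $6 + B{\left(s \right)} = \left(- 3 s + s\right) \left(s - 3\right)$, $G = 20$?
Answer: $\frac{1}{9256} \approx 0.00010804$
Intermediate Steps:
$B{\left(s \right)} = -6 - 2 s \left(-3 + s\right)$ ($B{\left(s \right)} = -6 + \left(- 3 s + s\right) \left(s - 3\right) = -6 + - 2 s \left(-3 + s\right) = -6 - 2 s \left(-3 + s\right)$)
$\frac{1}{B{\left(G \right)} + 9942} = \frac{1}{\left(-6 - 2 \cdot 20^{2} + 6 \cdot 20\right) + 9942} = \frac{1}{\left(-6 - 800 + 120\right) + 9942} = \frac{1}{-686 + 9942} = \frac{1}{9256}$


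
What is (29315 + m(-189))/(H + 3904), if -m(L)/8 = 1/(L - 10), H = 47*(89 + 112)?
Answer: 5833693/2656849 ≈ 2.1957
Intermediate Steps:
H = 9447 (H = 47*201 = 9447)
m(L) = -8/(-10 + L) (m(L) = -8/(L - 10) = -8/(-10 + L))
(29315 + m(-189))/(H + 3904) = (29315 - 8/(-10 - 189))/(9447 + 3904) = (29315 - 8/(-199))/13351 = (29315 - 8*(-1/199))*(1/13351) = (29315 + 8/199)*(1/13351) = (5833693/199)*(1/13351) = 5833693/2656849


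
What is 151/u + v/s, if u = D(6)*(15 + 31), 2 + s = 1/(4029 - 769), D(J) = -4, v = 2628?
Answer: -525787963/399832 ≈ -1315.0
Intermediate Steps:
s = -6519/3260 (s = -2 + 1/(4029 - 769) = -2 + 1/3260 = -6519/3260 ≈ -1.9997)
u = -184 (u = -4*(15 + 31) = -4*46 = -184)
151/u + v/s = 151/(-184) + 2628/(-6519/3260) = 151*(-1/184) + 2628*(-3260/6519) = -151/184 - 2855760/2173 = -525787963/399832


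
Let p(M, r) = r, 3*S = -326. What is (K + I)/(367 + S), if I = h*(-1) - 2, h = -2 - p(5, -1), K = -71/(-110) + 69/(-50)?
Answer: -1431/213125 ≈ -0.0067144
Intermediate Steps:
S = -326/3 (S = (⅓)*(-326) = -326/3 ≈ -108.67)
K = -202/275 (K = -71*(-1/110) + 69*(-1/50) = 71/110 - 69/50 = -202/275 ≈ -0.73455)
h = -1 (h = -2 - 1*(-1) = -2 + 1 = -1)
I = -1 (I = -1*(-1) - 2 = 1 - 2 = -1)
(K + I)/(367 + S) = (-202/275 - 1)/(367 - 326/3) = -477/(275*775/3) = -477/275*3/775 = -1431/213125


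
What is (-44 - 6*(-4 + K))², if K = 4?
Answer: 1936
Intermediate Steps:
(-44 - 6*(-4 + K))² = (-44 - 6*(-4 + 4))² = (-44 - 6*0)² = (-44 + 0)² = (-44)² = 1936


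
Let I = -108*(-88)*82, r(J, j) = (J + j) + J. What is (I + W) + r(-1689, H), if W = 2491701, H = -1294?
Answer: 3266357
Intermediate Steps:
r(J, j) = j + 2*J
I = 779328 (I = 9504*82 = 779328)
(I + W) + r(-1689, H) = (779328 + 2491701) + (-1294 + 2*(-1689)) = 3271029 + (-1294 - 3378) = 3271029 - 4672 = 3266357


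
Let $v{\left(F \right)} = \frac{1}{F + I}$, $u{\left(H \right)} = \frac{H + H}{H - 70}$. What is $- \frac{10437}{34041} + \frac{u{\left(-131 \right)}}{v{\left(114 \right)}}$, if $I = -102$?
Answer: $\frac{1665509}{108607} \approx 15.335$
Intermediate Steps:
$u{\left(H \right)} = \frac{2 H}{-70 + H}$
$v{\left(F \right)} = \frac{1}{-102 + F}$ ($v{\left(F \right)} = \frac{1}{F - 102} = \frac{1}{-102 + F}$)
$- \frac{10437}{34041} + \frac{u{\left(-131 \right)}}{v{\left(114 \right)}} = - \frac{10437}{34041} + \frac{2 \left(-131\right) \frac{1}{-70 - 131}}{\frac{1}{-102 + 114}} = \left(-10437\right) \frac{1}{34041} + \frac{2 \left(-131\right) \frac{1}{-201}}{\frac{1}{12}} = - \frac{497}{1621} + 2 \left(-131\right) \left(- \frac{1}{201}\right) \frac{1}{\frac{1}{12}} = - \frac{497}{1621} + \frac{262}{201} \cdot 12 = - \frac{497}{1621} + \frac{1048}{67} = \frac{1665509}{108607}$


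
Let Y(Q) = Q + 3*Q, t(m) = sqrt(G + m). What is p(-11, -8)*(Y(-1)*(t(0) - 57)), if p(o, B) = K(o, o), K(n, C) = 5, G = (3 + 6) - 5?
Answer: 1100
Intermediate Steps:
G = 4 (G = 9 - 5 = 4)
t(m) = sqrt(4 + m)
p(o, B) = 5
Y(Q) = 4*Q
p(-11, -8)*(Y(-1)*(t(0) - 57)) = 5*((4*(-1))*(sqrt(4 + 0) - 57)) = 5*(-4*(sqrt(4) - 57)) = 5*(-4*(2 - 57)) = 5*(-4*(-55)) = 5*220 = 1100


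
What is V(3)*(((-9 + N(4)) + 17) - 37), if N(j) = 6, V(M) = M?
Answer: -69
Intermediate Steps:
V(3)*(((-9 + N(4)) + 17) - 37) = 3*(((-9 + 6) + 17) - 37) = 3*((-3 + 17) - 37) = 3*(14 - 37) = 3*(-23) = -69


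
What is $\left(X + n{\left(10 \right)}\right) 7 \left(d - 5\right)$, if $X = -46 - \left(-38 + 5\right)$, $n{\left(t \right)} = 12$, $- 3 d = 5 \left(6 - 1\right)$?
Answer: $\frac{280}{3} \approx 93.333$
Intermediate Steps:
$d = - \frac{25}{3}$ ($d = - \frac{5 \left(6 - 1\right)}{3} = - \frac{5 \cdot 5}{3} = \left(- \frac{1}{3}\right) 25 = - \frac{25}{3} \approx -8.3333$)
$X = -13$ ($X = -46 - -33 = -46 + 33 = -13$)
$\left(X + n{\left(10 \right)}\right) 7 \left(d - 5\right) = \left(-13 + 12\right) 7 \left(- \frac{25}{3} - 5\right) = - \frac{7 \left(-40\right)}{3} = \left(-1\right) \left(- \frac{280}{3}\right) = \frac{280}{3}$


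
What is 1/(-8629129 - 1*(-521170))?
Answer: -1/8107959 ≈ -1.2334e-7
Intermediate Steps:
1/(-8629129 - 1*(-521170)) = 1/(-8629129 + 521170) = 1/(-8107959) = -1/8107959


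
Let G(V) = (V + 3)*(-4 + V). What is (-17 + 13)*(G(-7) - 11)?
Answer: -132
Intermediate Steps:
G(V) = (-4 + V)*(3 + V) (G(V) = (3 + V)*(-4 + V) = (-4 + V)*(3 + V))
(-17 + 13)*(G(-7) - 11) = (-17 + 13)*((-12 + (-7)² - 1*(-7)) - 11) = -4*((-12 + 49 + 7) - 11) = -4*(44 - 11) = -4*33 = -132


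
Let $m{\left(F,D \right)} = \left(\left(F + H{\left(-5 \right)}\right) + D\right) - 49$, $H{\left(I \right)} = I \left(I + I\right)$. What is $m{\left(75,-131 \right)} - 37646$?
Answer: $-37701$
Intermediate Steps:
$H{\left(I \right)} = 2 I^{2}$ ($H{\left(I \right)} = I 2 I = 2 I^{2}$)
$m{\left(F,D \right)} = 1 + D + F$ ($m{\left(F,D \right)} = \left(\left(F + 2 \left(-5\right)^{2}\right) + D\right) - 49 = \left(\left(F + 2 \cdot 25\right) + D\right) - 49 = \left(\left(F + 50\right) + D\right) - 49 = \left(\left(50 + F\right) + D\right) - 49 = \left(50 + D + F\right) - 49 = 1 + D + F$)
$m{\left(75,-131 \right)} - 37646 = \left(1 - 131 + 75\right) - 37646 = -55 - 37646 = -37701$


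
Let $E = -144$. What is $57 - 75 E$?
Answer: $10857$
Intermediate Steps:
$57 - 75 E = 57 - -10800 = 57 + 10800 = 10857$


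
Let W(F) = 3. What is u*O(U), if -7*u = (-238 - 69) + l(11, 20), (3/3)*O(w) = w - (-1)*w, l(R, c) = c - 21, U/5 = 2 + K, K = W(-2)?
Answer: 2200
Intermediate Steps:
K = 3
U = 25 (U = 5*(2 + 3) = 5*5 = 25)
l(R, c) = -21 + c
O(w) = 2*w (O(w) = w - (-1)*w = w + w = 2*w)
u = 44 (u = -((-238 - 69) + (-21 + 20))/7 = -(-307 - 1)/7 = -1/7*(-308) = 44)
u*O(U) = 44*(2*25) = 44*50 = 2200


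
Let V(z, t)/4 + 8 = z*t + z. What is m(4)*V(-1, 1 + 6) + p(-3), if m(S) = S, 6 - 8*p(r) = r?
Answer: -2039/8 ≈ -254.88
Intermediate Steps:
p(r) = 3/4 - r/8
V(z, t) = -32 + 4*z + 4*t*z (V(z, t) = -32 + 4*(z*t + z) = -32 + 4*(t*z + z) = -32 + 4*(z + t*z) = -32 + (4*z + 4*t*z) = -32 + 4*z + 4*t*z)
m(4)*V(-1, 1 + 6) + p(-3) = 4*(-32 + 4*(-1) + 4*(1 + 6)*(-1)) + (3/4 - 1/8*(-3)) = 4*(-32 - 4 + 4*7*(-1)) + (3/4 + 3/8) = 4*(-32 - 4 - 28) + 9/8 = 4*(-64) + 9/8 = -256 + 9/8 = -2039/8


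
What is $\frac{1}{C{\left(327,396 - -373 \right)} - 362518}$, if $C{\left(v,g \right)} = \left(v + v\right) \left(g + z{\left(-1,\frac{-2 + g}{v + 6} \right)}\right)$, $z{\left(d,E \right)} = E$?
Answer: $\frac{111}{15752494} \approx 7.0465 \cdot 10^{-6}$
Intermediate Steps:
$C{\left(v,g \right)} = 2 v \left(g + \frac{-2 + g}{6 + v}\right)$ ($C{\left(v,g \right)} = \left(v + v\right) \left(g + \frac{-2 + g}{v + 6}\right) = 2 v \left(g + \frac{-2 + g}{6 + v}\right)$)
$\frac{1}{C{\left(327,396 - -373 \right)} - 362518} = \frac{1}{2 \cdot 327 \frac{1}{6 + 327} \left(-2 + \left(396 - -373\right) + \left(396 - -373\right) \left(6 + 327\right)\right) - 362518} = \frac{1}{2 \cdot 327 \cdot \frac{1}{333} \left(-2 + \left(396 + 373\right) + \left(396 + 373\right) 333\right) - 362518} = \frac{1}{2 \cdot 327 \cdot \frac{1}{333} \left(-2 + 769 + 769 \cdot 333\right) - 362518} = \frac{1}{2 \cdot 327 \cdot \frac{1}{333} \left(-2 + 769 + 256077\right) - 362518} = \frac{1}{2 \cdot 327 \cdot \frac{1}{333} \cdot 256844 - 362518} = \frac{1}{\frac{55991992}{111} - 362518} = \frac{1}{\frac{15752494}{111}} = \frac{111}{15752494}$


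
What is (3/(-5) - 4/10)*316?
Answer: -316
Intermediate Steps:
(3/(-5) - 4/10)*316 = (3*(-⅕) - 4*⅒)*316 = (-⅗ - ⅖)*316 = -1*316 = -316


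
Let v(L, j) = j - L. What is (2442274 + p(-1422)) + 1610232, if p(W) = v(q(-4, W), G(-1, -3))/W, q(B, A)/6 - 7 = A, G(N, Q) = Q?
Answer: 640295005/158 ≈ 4.0525e+6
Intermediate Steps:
q(B, A) = 42 + 6*A
p(W) = (-45 - 6*W)/W (p(W) = (-3 - (42 + 6*W))/W = (-3 + (-42 - 6*W))/W = (-45 - 6*W)/W)
(2442274 + p(-1422)) + 1610232 = (2442274 + (-6 - 45/(-1422))) + 1610232 = (2442274 + (-6 - 45*(-1/1422))) + 1610232 = (2442274 + (-6 + 5/158)) + 1610232 = (2442274 - 943/158) + 1610232 = 385878349/158 + 1610232 = 640295005/158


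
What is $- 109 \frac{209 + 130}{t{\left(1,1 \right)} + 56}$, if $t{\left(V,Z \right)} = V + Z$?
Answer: $- \frac{36951}{58} \approx -637.09$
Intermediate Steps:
$- 109 \frac{209 + 130}{t{\left(1,1 \right)} + 56} = - 109 \frac{209 + 130}{\left(1 + 1\right) + 56} = - 109 \frac{339}{2 + 56} = - 109 \cdot \frac{339}{58} = - 109 \cdot 339 \cdot \frac{1}{58} = \left(-109\right) \frac{339}{58} = - \frac{36951}{58}$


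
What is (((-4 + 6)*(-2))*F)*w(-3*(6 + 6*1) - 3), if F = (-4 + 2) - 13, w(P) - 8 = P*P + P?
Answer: 89400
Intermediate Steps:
w(P) = 8 + P + P² (w(P) = 8 + (P*P + P) = 8 + (P² + P) = 8 + (P + P²) = 8 + P + P²)
F = -15 (F = -2 - 13 = -15)
(((-4 + 6)*(-2))*F)*w(-3*(6 + 6*1) - 3) = (((-4 + 6)*(-2))*(-15))*(8 + (-3*(6 + 6*1) - 3) + (-3*(6 + 6*1) - 3)²) = ((2*(-2))*(-15))*(8 + (-3*(6 + 6) - 3) + (-3*(6 + 6) - 3)²) = (-4*(-15))*(8 + (-3*12 - 3) + (-3*12 - 3)²) = 60*(8 + (-36 - 3) + (-36 - 3)²) = 60*(8 - 39 + (-39)²) = 60*(8 - 39 + 1521) = 60*1490 = 89400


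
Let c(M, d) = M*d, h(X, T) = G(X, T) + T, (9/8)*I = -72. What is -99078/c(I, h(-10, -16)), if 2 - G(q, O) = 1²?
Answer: -16513/160 ≈ -103.21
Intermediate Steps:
I = -64 (I = (8/9)*(-72) = -64)
G(q, O) = 1 (G(q, O) = 2 - 1*1² = 2 - 1*1 = 2 - 1 = 1)
h(X, T) = 1 + T
-99078/c(I, h(-10, -16)) = -99078*(-1/(64*(1 - 16))) = -99078/((-64*(-15))) = -99078/960 = -99078*1/960 = -16513/160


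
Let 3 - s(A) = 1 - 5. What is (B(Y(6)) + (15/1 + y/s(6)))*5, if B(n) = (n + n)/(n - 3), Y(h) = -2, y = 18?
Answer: 643/7 ≈ 91.857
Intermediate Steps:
s(A) = 7 (s(A) = 3 - (1 - 5) = 3 - 1*(-4) = 3 + 4 = 7)
B(n) = 2*n/(-3 + n) (B(n) = (2*n)/(-3 + n) = 2*n/(-3 + n))
(B(Y(6)) + (15/1 + y/s(6)))*5 = (2*(-2)/(-3 - 2) + (15/1 + 18/7))*5 = (2*(-2)/(-5) + (15*1 + 18*(⅐)))*5 = (2*(-2)*(-⅕) + (15 + 18/7))*5 = (⅘ + 123/7)*5 = (643/35)*5 = 643/7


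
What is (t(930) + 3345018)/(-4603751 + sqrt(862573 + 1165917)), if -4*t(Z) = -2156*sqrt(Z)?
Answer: -5133209987506/7064840413837 - 2481421789*sqrt(930)/21194521241511 - 1115006*sqrt(2028490)/7064840413837 - 5390*sqrt(18864957)/21194521241511 ≈ -0.73038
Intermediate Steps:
t(Z) = 539*sqrt(Z) (t(Z) = -(-539)*sqrt(Z) = 539*sqrt(Z))
(t(930) + 3345018)/(-4603751 + sqrt(862573 + 1165917)) = (539*sqrt(930) + 3345018)/(-4603751 + sqrt(862573 + 1165917)) = (3345018 + 539*sqrt(930))/(-4603751 + sqrt(2028490))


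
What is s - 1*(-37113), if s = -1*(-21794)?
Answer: 58907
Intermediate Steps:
s = 21794
s - 1*(-37113) = 21794 - 1*(-37113) = 21794 + 37113 = 58907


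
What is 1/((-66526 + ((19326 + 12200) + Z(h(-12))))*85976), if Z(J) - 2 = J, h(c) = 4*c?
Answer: -1/3013114896 ≈ -3.3188e-10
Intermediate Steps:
Z(J) = 2 + J
1/((-66526 + ((19326 + 12200) + Z(h(-12))))*85976) = 1/((-66526 + ((19326 + 12200) + (2 + 4*(-12))))*85976) = (1/85976)/(-66526 + (31526 + (2 - 48))) = (1/85976)/(-66526 + (31526 - 46)) = (1/85976)/(-66526 + 31480) = (1/85976)/(-35046) = -1/35046*1/85976 = -1/3013114896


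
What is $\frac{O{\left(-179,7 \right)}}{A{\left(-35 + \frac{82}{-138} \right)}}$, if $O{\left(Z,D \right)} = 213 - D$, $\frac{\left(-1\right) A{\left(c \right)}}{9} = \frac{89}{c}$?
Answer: $\frac{505936}{55269} \approx 9.1541$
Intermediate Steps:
$A{\left(c \right)} = - \frac{801}{c}$ ($A{\left(c \right)} = - 9 \frac{89}{c} = - \frac{801}{c}$)
$\frac{O{\left(-179,7 \right)}}{A{\left(-35 + \frac{82}{-138} \right)}} = \frac{213 - 7}{\left(-801\right) \frac{1}{-35 + \frac{82}{-138}}} = \frac{213 - 7}{\left(-801\right) \frac{1}{-35 + 82 \left(- \frac{1}{138}\right)}} = \frac{206}{\left(-801\right) \frac{1}{-35 - \frac{41}{69}}} = \frac{206}{\left(-801\right) \frac{1}{- \frac{2456}{69}}} = \frac{206}{\left(-801\right) \left(- \frac{69}{2456}\right)} = \frac{206}{\frac{55269}{2456}} = 206 \cdot \frac{2456}{55269} = \frac{505936}{55269}$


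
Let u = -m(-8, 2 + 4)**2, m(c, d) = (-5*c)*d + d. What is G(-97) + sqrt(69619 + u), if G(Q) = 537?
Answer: 537 + sqrt(9103) ≈ 632.41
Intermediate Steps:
m(c, d) = d - 5*c*d (m(c, d) = -5*c*d + d = d - 5*c*d)
u = -60516 (u = -((2 + 4)*(1 - 5*(-8)))**2 = -(6*(1 + 40))**2 = -(6*41)**2 = -1*246**2 = -1*60516 = -60516)
G(-97) + sqrt(69619 + u) = 537 + sqrt(69619 - 60516) = 537 + sqrt(9103)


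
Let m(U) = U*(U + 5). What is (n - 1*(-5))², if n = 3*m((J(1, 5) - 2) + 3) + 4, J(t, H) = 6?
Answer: 68121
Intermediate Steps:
m(U) = U*(5 + U)
n = 256 (n = 3*(((6 - 2) + 3)*(5 + ((6 - 2) + 3))) + 4 = 3*((4 + 3)*(5 + (4 + 3))) + 4 = 3*(7*(5 + 7)) + 4 = 3*(7*12) + 4 = 3*84 + 4 = 252 + 4 = 256)
(n - 1*(-5))² = (256 - 1*(-5))² = (256 + 5)² = 261² = 68121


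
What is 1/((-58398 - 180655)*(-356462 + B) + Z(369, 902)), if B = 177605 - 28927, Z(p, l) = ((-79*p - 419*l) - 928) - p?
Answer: 1/49670980166 ≈ 2.0132e-11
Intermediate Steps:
Z(p, l) = -928 - 419*l - 80*p (Z(p, l) = ((-419*l - 79*p) - 928) - p = (-928 - 419*l - 79*p) - p = -928 - 419*l - 80*p)
B = 148678
1/((-58398 - 180655)*(-356462 + B) + Z(369, 902)) = 1/((-58398 - 180655)*(-356462 + 148678) + (-928 - 419*902 - 80*369)) = 1/(-239053*(-207784) + (-928 - 377938 - 29520)) = 1/(49671388552 - 408386) = 1/49670980166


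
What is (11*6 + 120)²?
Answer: 34596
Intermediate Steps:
(11*6 + 120)² = (66 + 120)² = 186² = 34596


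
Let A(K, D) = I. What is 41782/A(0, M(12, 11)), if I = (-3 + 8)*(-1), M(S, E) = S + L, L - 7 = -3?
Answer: -41782/5 ≈ -8356.4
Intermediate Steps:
L = 4 (L = 7 - 3 = 4)
M(S, E) = 4 + S (M(S, E) = S + 4 = 4 + S)
I = -5 (I = 5*(-1) = -5)
A(K, D) = -5
41782/A(0, M(12, 11)) = 41782/(-5) = 41782*(-1/5) = -41782/5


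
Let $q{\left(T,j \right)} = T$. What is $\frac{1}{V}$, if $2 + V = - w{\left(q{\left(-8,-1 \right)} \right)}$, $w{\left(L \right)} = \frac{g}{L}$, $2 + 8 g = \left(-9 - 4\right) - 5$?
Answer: $- \frac{16}{37} \approx -0.43243$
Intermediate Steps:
$g = - \frac{5}{2}$ ($g = - \frac{1}{4} + \frac{\left(-9 - 4\right) - 5}{8} = - \frac{1}{4} + \frac{-13 - 5}{8} = - \frac{1}{4} + \frac{1}{8} \left(-18\right) = - \frac{1}{4} - \frac{9}{4} = - \frac{5}{2} \approx -2.5$)
$w{\left(L \right)} = - \frac{5}{2 L}$
$V = - \frac{37}{16}$ ($V = -2 - - \frac{5}{2 \left(-8\right)} = -2 - \left(- \frac{5}{2}\right) \left(- \frac{1}{8}\right) = -2 - \frac{5}{16} = - \frac{37}{16} \approx -2.3125$)
$\frac{1}{V} = \frac{1}{- \frac{37}{16}} = - \frac{16}{37}$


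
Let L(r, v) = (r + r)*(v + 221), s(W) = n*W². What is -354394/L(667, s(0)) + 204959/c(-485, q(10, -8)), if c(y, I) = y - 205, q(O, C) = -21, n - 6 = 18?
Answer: -1318898141/4422210 ≈ -298.24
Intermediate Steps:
n = 24 (n = 6 + 18 = 24)
c(y, I) = -205 + y
s(W) = 24*W²
L(r, v) = 2*r*(221 + v) (L(r, v) = (2*r)*(221 + v) = 2*r*(221 + v))
-354394/L(667, s(0)) + 204959/c(-485, q(10, -8)) = -354394*1/(1334*(221 + 24*0²)) + 204959/(-205 - 485) = -354394*1/(1334*(221 + 24*0)) + 204959/(-690) = -354394*1/(1334*(221 + 0)) + 204959*(-1/690) = -354394/(2*667*221) - 204959/690 = -354394/294814 - 204959/690 = -354394*1/294814 - 204959/690 = -177197/147407 - 204959/690 = -1318898141/4422210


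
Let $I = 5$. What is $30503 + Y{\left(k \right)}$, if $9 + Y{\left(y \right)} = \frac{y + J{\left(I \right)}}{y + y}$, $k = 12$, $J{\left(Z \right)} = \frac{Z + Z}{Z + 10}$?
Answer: $\frac{1097803}{36} \approx 30495.0$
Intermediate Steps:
$J{\left(Z \right)} = \frac{2 Z}{10 + Z}$
$Y{\left(y \right)} = -9 + \frac{\frac{2}{3} + y}{2 y}$ ($Y{\left(y \right)} = -9 + \frac{y + 2 \cdot 5 \frac{1}{10 + 5}}{y + y} = -9 + \frac{y + 2 \cdot 5 \cdot \frac{1}{15}}{2 y} = -9 + \left(y + 2 \cdot 5 \cdot \frac{1}{15}\right) \frac{1}{2 y} = -9 + \left(y + \frac{2}{3}\right) \frac{1}{2 y} = -9 + \left(\frac{2}{3} + y\right) \frac{1}{2 y} = -9 + \frac{\frac{2}{3} + y}{2 y}$)
$30503 + Y{\left(k \right)} = 30503 + \frac{2 - 612}{6 \cdot 12} = 30503 + \frac{1}{6} \cdot \frac{1}{12} \left(2 - 612\right) = 30503 + \frac{1}{6} \cdot \frac{1}{12} \left(-610\right) = 30503 - \frac{305}{36} = \frac{1097803}{36}$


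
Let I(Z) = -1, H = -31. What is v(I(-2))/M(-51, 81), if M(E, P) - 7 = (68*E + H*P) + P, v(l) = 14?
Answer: -14/5891 ≈ -0.0023765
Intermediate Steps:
M(E, P) = 7 - 30*P + 68*E (M(E, P) = 7 + ((68*E - 31*P) + P) = 7 + ((-31*P + 68*E) + P) = 7 + (-30*P + 68*E) = 7 - 30*P + 68*E)
v(I(-2))/M(-51, 81) = 14/(7 - 30*81 + 68*(-51)) = 14/(7 - 2430 - 3468) = 14/(-5891) = 14*(-1/5891) = -14/5891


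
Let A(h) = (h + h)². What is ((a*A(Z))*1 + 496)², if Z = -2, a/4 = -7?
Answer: 2304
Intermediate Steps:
a = -28 (a = 4*(-7) = -28)
A(h) = 4*h² (A(h) = (2*h)² = 4*h²)
((a*A(Z))*1 + 496)² = (-112*(-2)²*1 + 496)² = (-112*4*1 + 496)² = (-28*16*1 + 496)² = (-448*1 + 496)² = (-448 + 496)² = 48² = 2304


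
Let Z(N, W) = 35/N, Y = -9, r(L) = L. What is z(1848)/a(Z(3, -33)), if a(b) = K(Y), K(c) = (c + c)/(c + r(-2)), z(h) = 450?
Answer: 275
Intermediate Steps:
K(c) = 2*c/(-2 + c) (K(c) = (c + c)/(c - 2) = (2*c)/(-2 + c) = 2*c/(-2 + c))
a(b) = 18/11 (a(b) = 2*(-9)/(-2 - 9) = 2*(-9)/(-11) = 2*(-9)*(-1/11) = 18/11)
z(1848)/a(Z(3, -33)) = 450/(18/11) = 450*(11/18) = 275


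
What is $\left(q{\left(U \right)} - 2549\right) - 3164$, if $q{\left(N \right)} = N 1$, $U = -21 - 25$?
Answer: $-5759$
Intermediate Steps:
$U = -46$ ($U = -21 - 25 = -46$)
$q{\left(N \right)} = N$
$\left(q{\left(U \right)} - 2549\right) - 3164 = \left(-46 - 2549\right) - 3164 = -2595 - 3164 = -5759$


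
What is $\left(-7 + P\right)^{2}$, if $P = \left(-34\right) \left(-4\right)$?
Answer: $16641$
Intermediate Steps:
$P = 136$
$\left(-7 + P\right)^{2} = \left(-7 + 136\right)^{2} = 129^{2} = 16641$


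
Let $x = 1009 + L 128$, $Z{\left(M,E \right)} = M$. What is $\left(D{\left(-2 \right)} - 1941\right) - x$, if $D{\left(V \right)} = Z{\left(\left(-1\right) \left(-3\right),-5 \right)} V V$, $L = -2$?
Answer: $-2682$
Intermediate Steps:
$D{\left(V \right)} = 3 V^{2}$ ($D{\left(V \right)} = \left(-1\right) \left(-3\right) V V = 3 V V = 3 V^{2}$)
$x = 753$ ($x = 1009 - 256 = 753$)
$\left(D{\left(-2 \right)} - 1941\right) - x = \left(3 \left(-2\right)^{2} - 1941\right) - 753 = \left(3 \cdot 4 - 1941\right) - 753 = \left(12 - 1941\right) - 753 = -1929 - 753 = -2682$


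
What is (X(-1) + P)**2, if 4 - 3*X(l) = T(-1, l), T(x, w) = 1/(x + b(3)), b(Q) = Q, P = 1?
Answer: 169/36 ≈ 4.6944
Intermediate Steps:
T(x, w) = 1/(3 + x) (T(x, w) = 1/(x + 3) = 1/(3 + x))
X(l) = 7/6 (X(l) = 4/3 - 1/(3*(3 - 1)) = 4/3 - 1/3/2 = 4/3 - 1/3*1/2 = 4/3 - 1/6 = 7/6)
(X(-1) + P)**2 = (7/6 + 1)**2 = (13/6)**2 = 169/36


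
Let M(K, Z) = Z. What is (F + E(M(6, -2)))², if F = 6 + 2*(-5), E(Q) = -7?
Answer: 121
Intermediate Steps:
F = -4 (F = 6 - 10 = -4)
(F + E(M(6, -2)))² = (-4 - 7)² = (-11)² = 121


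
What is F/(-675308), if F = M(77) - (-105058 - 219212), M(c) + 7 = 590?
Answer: -19109/39724 ≈ -0.48104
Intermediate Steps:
M(c) = 583 (M(c) = -7 + 590 = 583)
F = 324853 (F = 583 - (-105058 - 219212) = 583 - 1*(-324270) = 583 + 324270 = 324853)
F/(-675308) = 324853/(-675308) = 324853*(-1/675308) = -19109/39724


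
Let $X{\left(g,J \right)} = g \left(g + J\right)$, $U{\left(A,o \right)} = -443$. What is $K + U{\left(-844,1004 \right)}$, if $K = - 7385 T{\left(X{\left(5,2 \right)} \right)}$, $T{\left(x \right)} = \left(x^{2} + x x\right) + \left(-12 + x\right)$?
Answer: $-18263548$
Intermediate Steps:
$X{\left(g,J \right)} = g \left(J + g\right)$
$T{\left(x \right)} = -12 + x + 2 x^{2}$ ($T{\left(x \right)} = \left(x^{2} + x^{2}\right) + \left(-12 + x\right) = 2 x^{2} + \left(-12 + x\right) = -12 + x + 2 x^{2}$)
$K = -18263105$ ($K = - 7385 \left(-12 + 5 \left(2 + 5\right) + 2 \left(5 \left(2 + 5\right)\right)^{2}\right) = - 7385 \left(-12 + 5 \cdot 7 + 2 \left(5 \cdot 7\right)^{2}\right) = - 7385 \left(-12 + 35 + 2 \cdot 35^{2}\right) = - 7385 \left(-12 + 35 + 2 \cdot 1225\right) = - 7385 \left(-12 + 35 + 2450\right) = \left(-7385\right) 2473 = -18263105$)
$K + U{\left(-844,1004 \right)} = -18263105 - 443 = -18263548$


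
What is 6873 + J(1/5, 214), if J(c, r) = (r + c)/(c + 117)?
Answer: 4028649/586 ≈ 6874.8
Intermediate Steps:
J(c, r) = (c + r)/(117 + c)
6873 + J(1/5, 214) = 6873 + (1/5 + 214)/(117 + 1/5) = 6873 + (⅕ + 214)/(117 + ⅕) = 6873 + (1071/5)/(586/5) = 6873 + (5/586)*(1071/5) = 6873 + 1071/586 = 4028649/586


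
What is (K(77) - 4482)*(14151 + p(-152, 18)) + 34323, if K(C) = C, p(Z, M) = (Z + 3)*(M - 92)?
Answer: -110870362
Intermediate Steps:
p(Z, M) = (-92 + M)*(3 + Z) (p(Z, M) = (3 + Z)*(-92 + M) = (-92 + M)*(3 + Z))
(K(77) - 4482)*(14151 + p(-152, 18)) + 34323 = (77 - 4482)*(14151 + (-276 - 92*(-152) + 3*18 + 18*(-152))) + 34323 = -4405*(14151 + (-276 + 13984 + 54 - 2736)) + 34323 = -4405*(14151 + 11026) + 34323 = -4405*25177 + 34323 = -110904685 + 34323 = -110870362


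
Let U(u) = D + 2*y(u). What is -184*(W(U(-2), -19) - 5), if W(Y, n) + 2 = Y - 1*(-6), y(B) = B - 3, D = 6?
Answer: 920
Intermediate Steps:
y(B) = -3 + B
U(u) = 2*u (U(u) = 6 + 2*(-3 + u) = 6 + (-6 + 2*u) = 2*u)
W(Y, n) = 4 + Y (W(Y, n) = -2 + (Y - 1*(-6)) = -2 + (Y + 6) = -2 + (6 + Y) = 4 + Y)
-184*(W(U(-2), -19) - 5) = -184*((4 + 2*(-2)) - 5) = -184*((4 - 4) - 5) = -184*(0 - 5) = -184*(-5) = 920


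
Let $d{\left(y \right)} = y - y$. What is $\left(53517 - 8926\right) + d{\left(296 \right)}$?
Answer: $44591$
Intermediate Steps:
$d{\left(y \right)} = 0$
$\left(53517 - 8926\right) + d{\left(296 \right)} = \left(53517 - 8926\right) + 0 = 44591 + 0 = 44591$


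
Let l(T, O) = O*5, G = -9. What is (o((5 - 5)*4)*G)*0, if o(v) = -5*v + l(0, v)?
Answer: 0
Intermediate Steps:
l(T, O) = 5*O
o(v) = 0 (o(v) = -5*v + 5*v = 0)
(o((5 - 5)*4)*G)*0 = (0*(-9))*0 = 0*0 = 0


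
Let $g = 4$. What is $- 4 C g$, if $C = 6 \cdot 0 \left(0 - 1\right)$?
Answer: $0$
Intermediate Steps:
$C = 0$ ($C = 6 \cdot 0 \left(-1\right) = 6 \cdot 0 = 0$)
$- 4 C g = \left(-4\right) 0 \cdot 4 = 0 \cdot 4 = 0$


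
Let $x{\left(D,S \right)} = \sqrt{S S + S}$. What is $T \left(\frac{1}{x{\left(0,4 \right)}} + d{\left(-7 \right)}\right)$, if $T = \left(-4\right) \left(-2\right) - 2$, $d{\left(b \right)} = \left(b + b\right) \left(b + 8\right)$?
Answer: $-84 + \frac{3 \sqrt{5}}{5} \approx -82.658$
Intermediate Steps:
$x{\left(D,S \right)} = \sqrt{S + S^{2}}$ ($x{\left(D,S \right)} = \sqrt{S^{2} + S} = \sqrt{S + S^{2}}$)
$d{\left(b \right)} = 2 b \left(8 + b\right)$
$T = 6$ ($T = 8 - 2 = 6$)
$T \left(\frac{1}{x{\left(0,4 \right)}} + d{\left(-7 \right)}\right) = 6 \left(\frac{1}{\sqrt{4 \left(1 + 4\right)}} + 2 \left(-7\right) \left(8 - 7\right)\right) = 6 \left(\frac{1}{\sqrt{4 \cdot 5}} + 2 \left(-7\right) 1\right) = 6 \left(\frac{1}{\sqrt{20}} - 14\right) = 6 \left(\frac{1}{2 \sqrt{5}} - 14\right) = 6 \left(\frac{\sqrt{5}}{10} - 14\right) = 6 \left(-14 + \frac{\sqrt{5}}{10}\right) = -84 + \frac{3 \sqrt{5}}{5}$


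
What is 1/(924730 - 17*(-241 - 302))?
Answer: 1/933961 ≈ 1.0707e-6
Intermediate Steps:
1/(924730 - 17*(-241 - 302)) = 1/(924730 - 17*(-543)) = 1/(924730 + 9231) = 1/933961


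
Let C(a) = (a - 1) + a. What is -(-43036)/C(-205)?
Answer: -43036/411 ≈ -104.71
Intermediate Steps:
C(a) = -1 + 2*a (C(a) = (-1 + a) + a = -1 + 2*a)
-(-43036)/C(-205) = -(-43036)/(-1 + 2*(-205)) = -(-43036)/(-1 - 410) = -(-43036)/(-411) = -(-43036)*(-1)/411 = -53*812/411 = -43036/411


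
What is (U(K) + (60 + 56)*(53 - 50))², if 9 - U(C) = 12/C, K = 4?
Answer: 125316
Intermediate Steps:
U(C) = 9 - 12/C
(U(K) + (60 + 56)*(53 - 50))² = ((9 - 12/4) + (60 + 56)*(53 - 50))² = ((9 - 12*¼) + 116*3)² = ((9 - 3) + 348)² = (6 + 348)² = 354² = 125316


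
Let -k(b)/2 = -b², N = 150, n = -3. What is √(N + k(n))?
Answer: 2*√42 ≈ 12.961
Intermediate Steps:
k(b) = 2*b² (k(b) = -(-2)*b² = 2*b²)
√(N + k(n)) = √(150 + 2*(-3)²) = √(150 + 2*9) = √(150 + 18) = √168 = 2*√42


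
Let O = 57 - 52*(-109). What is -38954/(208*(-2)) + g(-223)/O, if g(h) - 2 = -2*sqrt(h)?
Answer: 111506241/1190800 - 2*I*sqrt(223)/5725 ≈ 93.64 - 0.0052168*I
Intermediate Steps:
g(h) = 2 - 2*sqrt(h)
O = 5725 (O = 57 + 5668 = 5725)
-38954/(208*(-2)) + g(-223)/O = -38954/(208*(-2)) + (2 - 2*I*sqrt(223))/5725 = -38954/(-416) + (2 - 2*I*sqrt(223))*(1/5725) = -38954*(-1/416) + (2 - 2*I*sqrt(223))*(1/5725) = 19477/208 + (2/5725 - 2*I*sqrt(223)/5725) = 111506241/1190800 - 2*I*sqrt(223)/5725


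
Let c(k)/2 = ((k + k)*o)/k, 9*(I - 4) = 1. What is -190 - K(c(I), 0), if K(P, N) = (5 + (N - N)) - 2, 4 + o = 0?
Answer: -193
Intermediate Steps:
o = -4 (o = -4 + 0 = -4)
I = 37/9 (I = 4 + (⅑)*1 = 4 + ⅑ = 37/9 ≈ 4.1111)
c(k) = -16 (c(k) = 2*(((k + k)*(-4))/k) = 2*(((2*k)*(-4))/k) = 2*((-8*k)/k) = 2*(-8) = -16)
K(P, N) = 3 (K(P, N) = (5 + 0) - 2 = 5 - 2 = 3)
-190 - K(c(I), 0) = -190 - 1*3 = -190 - 3 = -193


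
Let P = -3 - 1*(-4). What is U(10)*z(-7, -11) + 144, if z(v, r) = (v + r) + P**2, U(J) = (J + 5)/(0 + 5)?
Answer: 93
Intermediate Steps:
P = 1 (P = -3 + 4 = 1)
U(J) = 1 + J/5 (U(J) = (5 + J)/5 = (5 + J)*(1/5) = 1 + J/5)
z(v, r) = 1 + r + v (z(v, r) = (v + r) + 1**2 = (r + v) + 1 = 1 + r + v)
U(10)*z(-7, -11) + 144 = (1 + (1/5)*10)*(1 - 11 - 7) + 144 = (1 + 2)*(-17) + 144 = 3*(-17) + 144 = -51 + 144 = 93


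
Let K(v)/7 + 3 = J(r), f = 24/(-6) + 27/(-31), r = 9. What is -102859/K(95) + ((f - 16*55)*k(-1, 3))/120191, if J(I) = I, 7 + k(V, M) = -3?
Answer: -383232987119/156488682 ≈ -2448.9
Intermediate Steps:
k(V, M) = -10 (k(V, M) = -7 - 3 = -10)
f = -151/31 (f = 24*(-⅙) + 27*(-1/31) = -4 - 27/31 = -151/31 ≈ -4.8710)
K(v) = 42 (K(v) = -21 + 7*9 = -21 + 63 = 42)
-102859/K(95) + ((f - 16*55)*k(-1, 3))/120191 = -102859/42 + ((-151/31 - 16*55)*(-10))/120191 = -102859*1/42 + ((-151/31 - 880)*(-10))*(1/120191) = -102859/42 - 27431/31*(-10)*(1/120191) = -102859/42 + (274310/31)*(1/120191) = -102859/42 + 274310/3725921 = -383232987119/156488682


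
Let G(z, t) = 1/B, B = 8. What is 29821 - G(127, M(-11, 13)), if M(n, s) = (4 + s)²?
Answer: 238567/8 ≈ 29821.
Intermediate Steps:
G(z, t) = ⅛ (G(z, t) = 1/8 = ⅛)
29821 - G(127, M(-11, 13)) = 29821 - 1*⅛ = 29821 - ⅛ = 238567/8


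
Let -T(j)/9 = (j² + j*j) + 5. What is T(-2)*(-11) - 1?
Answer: 1286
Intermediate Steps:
T(j) = -45 - 18*j² (T(j) = -9*((j² + j*j) + 5) = -9*((j² + j²) + 5) = -9*(2*j² + 5) = -9*(5 + 2*j²) = -45 - 18*j²)
T(-2)*(-11) - 1 = (-45 - 18*(-2)²)*(-11) - 1 = (-45 - 18*4)*(-11) - 1 = (-45 - 72)*(-11) - 1 = -117*(-11) - 1 = 1287 - 1 = 1286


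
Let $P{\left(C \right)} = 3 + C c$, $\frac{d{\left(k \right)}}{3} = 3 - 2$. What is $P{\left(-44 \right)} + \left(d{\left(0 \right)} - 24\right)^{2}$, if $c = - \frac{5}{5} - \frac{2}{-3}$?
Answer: $\frac{1376}{3} \approx 458.67$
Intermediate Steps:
$d{\left(k \right)} = 3$ ($d{\left(k \right)} = 3 \left(3 - 2\right) = 3 \cdot 1 = 3$)
$c = - \frac{1}{3}$ ($c = \left(-5\right) \frac{1}{5} - - \frac{2}{3} = -1 + \frac{2}{3} = - \frac{1}{3} \approx -0.33333$)
$P{\left(C \right)} = 3 - \frac{C}{3}$ ($P{\left(C \right)} = 3 + C \left(- \frac{1}{3}\right) = 3 - \frac{C}{3}$)
$P{\left(-44 \right)} + \left(d{\left(0 \right)} - 24\right)^{2} = \left(3 - - \frac{44}{3}\right) + \left(3 - 24\right)^{2} = \left(3 + \frac{44}{3}\right) + \left(-21\right)^{2} = \frac{53}{3} + 441 = \frac{1376}{3}$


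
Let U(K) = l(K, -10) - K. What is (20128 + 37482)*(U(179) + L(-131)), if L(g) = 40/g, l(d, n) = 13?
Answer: -1255091460/131 ≈ -9.5808e+6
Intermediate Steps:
U(K) = 13 - K
(20128 + 37482)*(U(179) + L(-131)) = (20128 + 37482)*((13 - 1*179) + 40/(-131)) = 57610*((13 - 179) + 40*(-1/131)) = 57610*(-166 - 40/131) = 57610*(-21786/131) = -1255091460/131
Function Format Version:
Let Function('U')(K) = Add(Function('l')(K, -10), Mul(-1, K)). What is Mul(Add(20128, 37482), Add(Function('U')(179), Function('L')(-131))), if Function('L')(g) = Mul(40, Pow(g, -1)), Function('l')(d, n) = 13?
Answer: Rational(-1255091460, 131) ≈ -9.5808e+6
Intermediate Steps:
Function('U')(K) = Add(13, Mul(-1, K))
Mul(Add(20128, 37482), Add(Function('U')(179), Function('L')(-131))) = Mul(Add(20128, 37482), Add(Add(13, Mul(-1, 179)), Mul(40, Pow(-131, -1)))) = Mul(57610, Add(Add(13, -179), Mul(40, Rational(-1, 131)))) = Mul(57610, Add(-166, Rational(-40, 131))) = Mul(57610, Rational(-21786, 131)) = Rational(-1255091460, 131)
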